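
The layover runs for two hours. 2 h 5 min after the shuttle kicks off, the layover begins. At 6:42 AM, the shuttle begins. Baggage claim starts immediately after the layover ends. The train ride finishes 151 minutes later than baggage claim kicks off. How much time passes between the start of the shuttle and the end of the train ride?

The layover starts at 6:42 AM + 125 min = 8:47 AM.
The layover ends at 8:47 AM + 120 min = 10:47 AM.
So baggage claim starts at 10:47 AM.
The train ride ends at 10:47 AM + 151 min = 1:18 PM.
From 6:42 AM to 1:18 PM is 6 hours 36 minutes.

6 hours 36 minutes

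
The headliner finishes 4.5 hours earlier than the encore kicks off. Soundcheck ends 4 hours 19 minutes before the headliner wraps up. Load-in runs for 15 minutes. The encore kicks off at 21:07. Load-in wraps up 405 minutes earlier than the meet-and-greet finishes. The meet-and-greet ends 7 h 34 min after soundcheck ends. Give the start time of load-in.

The headliner ends at 21:07 − 270 min = 16:37.
Soundcheck ends at 16:37 − 259 min = 12:18.
The meet-and-greet ends at 12:18 + 454 min = 19:52.
Load-in ends at 19:52 − 405 min = 13:07.
Load-in starts at 13:07 − 15 min = 12:52.

12:52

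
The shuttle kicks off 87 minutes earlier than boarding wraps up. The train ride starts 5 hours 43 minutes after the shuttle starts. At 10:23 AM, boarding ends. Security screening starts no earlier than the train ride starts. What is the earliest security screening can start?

The shuttle starts at 10:23 AM − 87 min = 8:56 AM.
The train ride starts at 8:56 AM + 343 min = 2:39 PM.
Security screening is bounded by the train ride, so the earliest it can start is 2:39 PM.

2:39 PM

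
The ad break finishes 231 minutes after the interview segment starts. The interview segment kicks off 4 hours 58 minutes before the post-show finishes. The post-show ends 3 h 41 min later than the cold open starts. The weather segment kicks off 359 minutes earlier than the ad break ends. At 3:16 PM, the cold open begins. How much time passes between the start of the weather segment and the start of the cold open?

205 minutes

The post-show ends at 3:16 PM + 221 min = 6:57 PM.
The interview segment starts at 6:57 PM − 298 min = 1:59 PM.
The ad break ends at 1:59 PM + 231 min = 5:50 PM.
The weather segment starts at 5:50 PM − 359 min = 11:51 AM.
From 11:51 AM to 3:16 PM is 205 minutes.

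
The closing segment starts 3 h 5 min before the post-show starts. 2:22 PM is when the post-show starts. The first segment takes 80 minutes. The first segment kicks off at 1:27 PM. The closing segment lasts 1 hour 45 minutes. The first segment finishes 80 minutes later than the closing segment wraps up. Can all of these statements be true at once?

The closing segment starts at 2:22 PM − 185 min = 11:17 AM.
The closing segment ends at 11:17 AM + 105 min = 1:02 PM.
The first segment ends at 1:02 PM + 80 min = 2:22 PM.
The first segment starts at 2:22 PM − 80 min = 1:02 PM.
But the first segment is also said to start at 1:27 PM — a 25-minute conflict.

No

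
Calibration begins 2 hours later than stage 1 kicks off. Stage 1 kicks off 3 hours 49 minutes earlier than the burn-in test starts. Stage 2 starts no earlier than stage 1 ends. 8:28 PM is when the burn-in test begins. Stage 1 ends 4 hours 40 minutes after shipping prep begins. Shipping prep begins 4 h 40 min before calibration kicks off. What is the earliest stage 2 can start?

6:39 PM

Stage 1 starts at 8:28 PM − 229 min = 4:39 PM.
Calibration starts at 4:39 PM + 120 min = 6:39 PM.
Shipping prep starts at 6:39 PM − 280 min = 1:59 PM.
Stage 1 ends at 1:59 PM + 280 min = 6:39 PM.
Stage 2 is bounded by stage 1, so the earliest it can start is 6:39 PM.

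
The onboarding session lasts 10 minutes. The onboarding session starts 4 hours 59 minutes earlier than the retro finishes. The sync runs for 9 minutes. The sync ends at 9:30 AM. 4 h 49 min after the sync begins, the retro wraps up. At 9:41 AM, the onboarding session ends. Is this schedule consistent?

The sync starts at 9:30 AM − 9 min = 9:21 AM.
The retro ends at 9:21 AM + 289 min = 2:10 PM.
The onboarding session starts at 2:10 PM − 299 min = 9:11 AM.
The onboarding session ends at 9:11 AM + 10 min = 9:21 AM.
But the onboarding session is also said to end at 9:41 AM — a 20-minute conflict.

No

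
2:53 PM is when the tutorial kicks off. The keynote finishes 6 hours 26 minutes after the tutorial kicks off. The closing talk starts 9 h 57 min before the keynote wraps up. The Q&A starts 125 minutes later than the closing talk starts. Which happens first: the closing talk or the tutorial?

the closing talk

The keynote ends at 2:53 PM + 386 min = 9:19 PM.
The closing talk starts at 9:19 PM − 597 min = 11:22 AM.
The closing talk starts at 11:22 AM and the tutorial starts at 2:53 PM, so the closing talk is first.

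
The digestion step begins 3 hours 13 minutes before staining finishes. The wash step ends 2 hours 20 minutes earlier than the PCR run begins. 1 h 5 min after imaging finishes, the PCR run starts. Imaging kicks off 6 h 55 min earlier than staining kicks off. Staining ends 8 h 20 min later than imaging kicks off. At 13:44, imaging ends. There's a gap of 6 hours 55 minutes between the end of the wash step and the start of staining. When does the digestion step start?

The PCR run starts at 13:44 + 65 min = 14:49.
The wash step ends at 14:49 − 140 min = 12:29.
Staining starts at 12:29 + 415 min = 19:24.
Imaging starts at 19:24 − 415 min = 12:29.
Staining ends at 12:29 + 500 min = 20:49.
The digestion step starts at 20:49 − 193 min = 17:36.

17:36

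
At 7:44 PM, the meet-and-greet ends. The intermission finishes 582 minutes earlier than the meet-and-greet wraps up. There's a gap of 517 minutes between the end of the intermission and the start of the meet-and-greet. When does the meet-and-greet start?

The intermission ends at 7:44 PM − 582 min = 10:02 AM.
The meet-and-greet starts at 10:02 AM + 517 min = 6:39 PM.

6:39 PM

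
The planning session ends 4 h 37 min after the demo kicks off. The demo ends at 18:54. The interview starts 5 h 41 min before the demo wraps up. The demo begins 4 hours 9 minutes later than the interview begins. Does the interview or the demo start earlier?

the interview

The interview starts at 18:54 − 341 min = 13:13.
The demo starts at 13:13 + 249 min = 17:22.
The interview starts at 13:13 and the demo starts at 17:22, so the interview is first.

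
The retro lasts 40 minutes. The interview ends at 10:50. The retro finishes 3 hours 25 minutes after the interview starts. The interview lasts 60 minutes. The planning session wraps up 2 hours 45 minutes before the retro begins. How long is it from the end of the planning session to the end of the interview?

The interview starts at 10:50 − 60 min = 09:50.
The retro ends at 09:50 + 205 min = 13:15.
The retro starts at 13:15 − 40 min = 12:35.
The planning session ends at 12:35 − 165 min = 09:50.
From 09:50 to 10:50 is an hour.

an hour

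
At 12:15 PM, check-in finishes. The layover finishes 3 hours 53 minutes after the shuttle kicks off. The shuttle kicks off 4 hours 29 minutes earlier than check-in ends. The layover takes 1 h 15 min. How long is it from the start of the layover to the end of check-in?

The shuttle starts at 12:15 PM − 269 min = 7:46 AM.
The layover ends at 7:46 AM + 233 min = 11:39 AM.
The layover starts at 11:39 AM − 75 min = 10:24 AM.
From 10:24 AM to 12:15 PM is 1 h 51 min.

1 h 51 min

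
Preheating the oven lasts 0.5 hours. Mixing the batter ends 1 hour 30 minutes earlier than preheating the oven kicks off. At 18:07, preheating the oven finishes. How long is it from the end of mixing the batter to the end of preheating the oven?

2 hours

Preheating the oven starts at 18:07 − 30 min = 17:37.
Mixing the batter ends at 17:37 − 90 min = 16:07.
From 16:07 to 18:07 is 2 hours.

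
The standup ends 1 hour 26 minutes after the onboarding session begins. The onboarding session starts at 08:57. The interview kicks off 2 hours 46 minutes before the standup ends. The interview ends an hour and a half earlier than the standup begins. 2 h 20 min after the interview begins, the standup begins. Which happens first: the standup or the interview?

The standup ends at 08:57 + 86 min = 10:23.
The interview starts at 10:23 − 166 min = 07:37.
The standup starts at 07:37 + 140 min = 09:57.
The standup starts at 09:57 and the interview starts at 07:37, so the interview is first.

the interview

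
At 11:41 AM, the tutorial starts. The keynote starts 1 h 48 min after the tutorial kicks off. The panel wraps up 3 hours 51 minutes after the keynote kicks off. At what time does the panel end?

5:20 PM

The keynote starts at 11:41 AM + 108 min = 1:29 PM.
The panel ends at 1:29 PM + 231 min = 5:20 PM.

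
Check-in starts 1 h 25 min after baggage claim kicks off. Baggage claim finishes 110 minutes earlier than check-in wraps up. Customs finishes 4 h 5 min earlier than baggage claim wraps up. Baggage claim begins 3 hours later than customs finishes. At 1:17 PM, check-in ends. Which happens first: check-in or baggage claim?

Baggage claim ends at 1:17 PM − 110 min = 11:27 AM.
Customs ends at 11:27 AM − 245 min = 7:22 AM.
Baggage claim starts at 7:22 AM + 180 min = 10:22 AM.
Check-in starts at 10:22 AM + 85 min = 11:47 AM.
Check-in starts at 11:47 AM and baggage claim starts at 10:22 AM, so baggage claim is first.

baggage claim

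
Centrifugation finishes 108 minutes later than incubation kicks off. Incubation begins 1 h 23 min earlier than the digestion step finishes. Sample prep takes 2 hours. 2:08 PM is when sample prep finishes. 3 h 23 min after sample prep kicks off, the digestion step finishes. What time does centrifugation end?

Sample prep starts at 2:08 PM − 120 min = 12:08 PM.
The digestion step ends at 12:08 PM + 203 min = 3:31 PM.
Incubation starts at 3:31 PM − 83 min = 2:08 PM.
Centrifugation ends at 2:08 PM + 108 min = 3:56 PM.

3:56 PM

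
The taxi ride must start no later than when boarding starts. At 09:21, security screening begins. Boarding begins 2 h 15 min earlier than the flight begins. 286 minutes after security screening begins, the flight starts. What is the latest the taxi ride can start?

11:52

The flight starts at 09:21 + 286 min = 14:07.
Boarding starts at 14:07 − 135 min = 11:52.
The taxi ride is bounded by boarding, so the latest it can start is 11:52.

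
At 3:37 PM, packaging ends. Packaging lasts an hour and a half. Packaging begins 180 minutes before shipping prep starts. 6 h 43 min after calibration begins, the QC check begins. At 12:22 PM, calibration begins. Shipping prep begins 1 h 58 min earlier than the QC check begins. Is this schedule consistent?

Yes

The QC check starts at 12:22 PM + 403 min = 7:05 PM.
Shipping prep starts at 7:05 PM − 118 min = 5:07 PM.
Packaging starts at 5:07 PM − 180 min = 2:07 PM.
Packaging ends at 2:07 PM + 90 min = 3:37 PM.
That matches the stated 3:37 PM, so the schedule is consistent.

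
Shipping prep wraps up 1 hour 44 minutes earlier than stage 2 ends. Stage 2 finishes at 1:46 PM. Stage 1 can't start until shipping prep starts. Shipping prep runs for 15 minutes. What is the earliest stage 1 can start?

11:47 AM

Shipping prep ends at 1:46 PM − 104 min = 12:02 PM.
Shipping prep starts at 12:02 PM − 15 min = 11:47 AM.
Stage 1 is bounded by shipping prep, so the earliest it can start is 11:47 AM.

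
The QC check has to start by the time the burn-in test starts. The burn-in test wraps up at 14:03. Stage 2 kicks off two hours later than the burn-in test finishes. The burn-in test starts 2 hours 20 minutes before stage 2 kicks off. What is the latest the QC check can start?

Stage 2 starts at 14:03 + 120 min = 16:03.
The burn-in test starts at 16:03 − 140 min = 13:43.
The QC check is bounded by the burn-in test, so the latest it can start is 13:43.

13:43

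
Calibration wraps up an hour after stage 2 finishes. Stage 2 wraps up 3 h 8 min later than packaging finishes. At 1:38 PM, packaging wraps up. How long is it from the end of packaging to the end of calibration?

Stage 2 ends at 1:38 PM + 188 min = 4:46 PM.
Calibration ends at 4:46 PM + 60 min = 5:46 PM.
From 1:38 PM to 5:46 PM is 4 h 8 min.

4 h 8 min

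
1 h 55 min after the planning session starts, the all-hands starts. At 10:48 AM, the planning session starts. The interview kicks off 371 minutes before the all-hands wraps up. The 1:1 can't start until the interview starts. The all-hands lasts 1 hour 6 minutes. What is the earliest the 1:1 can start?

The all-hands starts at 10:48 AM + 115 min = 12:43 PM.
The all-hands ends at 12:43 PM + 66 min = 1:49 PM.
The interview starts at 1:49 PM − 371 min = 7:38 AM.
The 1:1 is bounded by the interview, so the earliest it can start is 7:38 AM.

7:38 AM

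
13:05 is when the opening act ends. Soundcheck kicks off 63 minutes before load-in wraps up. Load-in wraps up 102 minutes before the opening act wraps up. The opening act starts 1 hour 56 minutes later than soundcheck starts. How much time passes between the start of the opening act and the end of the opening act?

49 minutes

Load-in ends at 13:05 − 102 min = 11:23.
Soundcheck starts at 11:23 − 63 min = 10:20.
The opening act starts at 10:20 + 116 min = 12:16.
From 12:16 to 13:05 is 49 minutes.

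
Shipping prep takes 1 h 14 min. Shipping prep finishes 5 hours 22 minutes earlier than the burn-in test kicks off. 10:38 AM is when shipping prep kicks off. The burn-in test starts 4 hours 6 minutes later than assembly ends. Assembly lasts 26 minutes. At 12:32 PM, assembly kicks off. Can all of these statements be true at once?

No

Assembly ends at 12:32 PM + 26 min = 12:58 PM.
The burn-in test starts at 12:58 PM + 246 min = 5:04 PM.
Shipping prep ends at 5:04 PM − 322 min = 11:42 AM.
Shipping prep starts at 11:42 AM − 74 min = 10:28 AM.
But shipping prep is also said to start at 10:38 AM — a 10-minute conflict.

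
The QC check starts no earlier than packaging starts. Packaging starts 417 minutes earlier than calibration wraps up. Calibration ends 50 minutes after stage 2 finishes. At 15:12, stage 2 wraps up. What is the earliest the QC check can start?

09:05

Calibration ends at 15:12 + 50 min = 16:02.
Packaging starts at 16:02 − 417 min = 09:05.
The QC check is bounded by packaging, so the earliest it can start is 09:05.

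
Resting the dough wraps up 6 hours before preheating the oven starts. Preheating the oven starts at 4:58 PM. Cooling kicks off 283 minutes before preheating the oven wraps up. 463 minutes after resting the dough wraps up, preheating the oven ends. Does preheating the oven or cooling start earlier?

Resting the dough ends at 4:58 PM − 360 min = 10:58 AM.
Preheating the oven ends at 10:58 AM + 463 min = 6:41 PM.
Cooling starts at 6:41 PM − 283 min = 1:58 PM.
Preheating the oven starts at 4:58 PM and cooling starts at 1:58 PM, so cooling is first.

cooling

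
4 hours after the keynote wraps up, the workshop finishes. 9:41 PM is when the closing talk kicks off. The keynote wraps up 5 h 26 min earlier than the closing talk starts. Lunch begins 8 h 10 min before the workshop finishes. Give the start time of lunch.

The keynote ends at 9:41 PM − 326 min = 4:15 PM.
The workshop ends at 4:15 PM + 240 min = 8:15 PM.
Lunch starts at 8:15 PM − 490 min = 12:05 PM.

12:05 PM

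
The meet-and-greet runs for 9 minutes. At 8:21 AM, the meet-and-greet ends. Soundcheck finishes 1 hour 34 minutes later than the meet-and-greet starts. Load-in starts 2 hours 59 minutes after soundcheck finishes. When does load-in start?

12:45 PM

The meet-and-greet starts at 8:21 AM − 9 min = 8:12 AM.
Soundcheck ends at 8:12 AM + 94 min = 9:46 AM.
Load-in starts at 9:46 AM + 179 min = 12:45 PM.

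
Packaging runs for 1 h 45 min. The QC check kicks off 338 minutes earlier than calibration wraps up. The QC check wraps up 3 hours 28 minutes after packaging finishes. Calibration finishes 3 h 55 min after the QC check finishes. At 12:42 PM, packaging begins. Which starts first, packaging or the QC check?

Packaging ends at 12:42 PM + 105 min = 2:27 PM.
The QC check ends at 2:27 PM + 208 min = 5:55 PM.
Calibration ends at 5:55 PM + 235 min = 9:50 PM.
The QC check starts at 9:50 PM − 338 min = 4:12 PM.
Packaging starts at 12:42 PM and the QC check starts at 4:12 PM, so packaging is first.

packaging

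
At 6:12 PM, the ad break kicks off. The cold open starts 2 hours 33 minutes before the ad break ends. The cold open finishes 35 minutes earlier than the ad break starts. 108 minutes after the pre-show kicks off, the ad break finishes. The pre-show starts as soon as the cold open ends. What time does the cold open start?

The cold open ends at 6:12 PM − 35 min = 5:37 PM.
So the pre-show starts at 5:37 PM.
The ad break ends at 5:37 PM + 108 min = 7:25 PM.
The cold open starts at 7:25 PM − 153 min = 4:52 PM.

4:52 PM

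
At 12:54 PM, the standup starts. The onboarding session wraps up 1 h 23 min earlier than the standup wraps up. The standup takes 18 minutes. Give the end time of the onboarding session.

11:49 AM

The standup ends at 12:54 PM + 18 min = 1:12 PM.
The onboarding session ends at 1:12 PM − 83 min = 11:49 AM.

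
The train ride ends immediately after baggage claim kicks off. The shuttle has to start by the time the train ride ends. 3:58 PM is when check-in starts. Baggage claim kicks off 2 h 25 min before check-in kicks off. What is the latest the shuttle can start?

1:33 PM

Baggage claim starts at 3:58 PM − 145 min = 1:33 PM.
So the train ride ends at 1:33 PM.
The shuttle is bounded by the train ride, so the latest it can start is 1:33 PM.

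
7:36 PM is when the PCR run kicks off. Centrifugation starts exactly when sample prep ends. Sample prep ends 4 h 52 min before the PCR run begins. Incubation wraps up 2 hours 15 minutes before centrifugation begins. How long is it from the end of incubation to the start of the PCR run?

Sample prep ends at 7:36 PM − 292 min = 2:44 PM.
So centrifugation starts at 2:44 PM.
Incubation ends at 2:44 PM − 135 min = 12:29 PM.
From 12:29 PM to 7:36 PM is 7 hours 7 minutes.

7 hours 7 minutes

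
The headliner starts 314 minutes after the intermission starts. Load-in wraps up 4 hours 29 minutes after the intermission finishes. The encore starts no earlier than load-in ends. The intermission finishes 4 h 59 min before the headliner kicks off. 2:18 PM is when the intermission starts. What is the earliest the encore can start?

The headliner starts at 2:18 PM + 314 min = 7:32 PM.
The intermission ends at 7:32 PM − 299 min = 2:33 PM.
Load-in ends at 2:33 PM + 269 min = 7:02 PM.
The encore is bounded by load-in, so the earliest it can start is 7:02 PM.

7:02 PM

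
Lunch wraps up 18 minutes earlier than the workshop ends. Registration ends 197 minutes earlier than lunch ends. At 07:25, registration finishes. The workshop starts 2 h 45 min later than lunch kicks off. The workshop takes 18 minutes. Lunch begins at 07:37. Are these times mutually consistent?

No

The workshop starts at 07:37 + 165 min = 10:22.
The workshop ends at 10:22 + 18 min = 10:40.
Lunch ends at 10:40 − 18 min = 10:22.
Registration ends at 10:22 − 197 min = 07:05.
But registration is also said to end at 07:25 — a 20-minute conflict.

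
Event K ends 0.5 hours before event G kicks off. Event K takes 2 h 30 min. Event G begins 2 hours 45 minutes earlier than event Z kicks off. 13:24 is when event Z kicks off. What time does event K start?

Event G starts at 13:24 − 165 min = 10:39.
Event K ends at 10:39 − 30 min = 10:09.
Event K starts at 10:09 − 150 min = 07:39.

07:39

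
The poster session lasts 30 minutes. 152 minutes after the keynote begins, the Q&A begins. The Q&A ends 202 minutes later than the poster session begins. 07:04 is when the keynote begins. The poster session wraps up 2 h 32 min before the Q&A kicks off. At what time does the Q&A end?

09:56

The Q&A starts at 07:04 + 152 min = 09:36.
The poster session ends at 09:36 − 152 min = 07:04.
The poster session starts at 07:04 − 30 min = 06:34.
The Q&A ends at 06:34 + 202 min = 09:56.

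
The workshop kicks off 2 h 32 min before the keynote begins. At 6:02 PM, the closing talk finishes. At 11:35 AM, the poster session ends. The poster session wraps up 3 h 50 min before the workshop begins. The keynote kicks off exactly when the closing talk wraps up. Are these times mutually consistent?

The keynote starts at 6:02 PM.
The workshop starts at 6:02 PM − 152 min = 3:30 PM.
The poster session ends at 3:30 PM − 230 min = 11:40 AM.
But the poster session is also said to end at 11:35 AM — a 5-minute conflict.

No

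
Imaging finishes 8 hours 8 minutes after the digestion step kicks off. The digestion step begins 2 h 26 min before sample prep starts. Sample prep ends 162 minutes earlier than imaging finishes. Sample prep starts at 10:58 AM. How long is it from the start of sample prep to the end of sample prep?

The digestion step starts at 10:58 AM − 146 min = 8:32 AM.
Imaging ends at 8:32 AM + 488 min = 4:40 PM.
Sample prep ends at 4:40 PM − 162 min = 1:58 PM.
From 10:58 AM to 1:58 PM is 3 hours.

3 hours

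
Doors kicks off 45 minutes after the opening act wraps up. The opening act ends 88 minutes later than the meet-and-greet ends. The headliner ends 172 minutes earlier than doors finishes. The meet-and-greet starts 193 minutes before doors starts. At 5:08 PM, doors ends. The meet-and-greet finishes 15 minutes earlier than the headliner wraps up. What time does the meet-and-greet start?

1:01 PM

The headliner ends at 5:08 PM − 172 min = 2:16 PM.
The meet-and-greet ends at 2:16 PM − 15 min = 2:01 PM.
The opening act ends at 2:01 PM + 88 min = 3:29 PM.
Doors starts at 3:29 PM + 45 min = 4:14 PM.
The meet-and-greet starts at 4:14 PM − 193 min = 1:01 PM.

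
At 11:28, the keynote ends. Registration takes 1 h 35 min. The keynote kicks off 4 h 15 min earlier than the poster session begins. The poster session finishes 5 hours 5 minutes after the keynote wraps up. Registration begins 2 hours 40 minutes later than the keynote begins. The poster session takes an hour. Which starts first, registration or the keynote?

the keynote

The poster session ends at 11:28 + 305 min = 16:33.
The poster session starts at 16:33 − 60 min = 15:33.
The keynote starts at 15:33 − 255 min = 11:18.
Registration starts at 11:18 + 160 min = 13:58.
Registration starts at 13:58 and the keynote starts at 11:18, so the keynote is first.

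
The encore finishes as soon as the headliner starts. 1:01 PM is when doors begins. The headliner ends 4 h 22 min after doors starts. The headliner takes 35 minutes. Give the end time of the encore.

The headliner ends at 1:01 PM + 262 min = 5:23 PM.
The headliner starts at 5:23 PM − 35 min = 4:48 PM.
So the encore ends at 4:48 PM.

4:48 PM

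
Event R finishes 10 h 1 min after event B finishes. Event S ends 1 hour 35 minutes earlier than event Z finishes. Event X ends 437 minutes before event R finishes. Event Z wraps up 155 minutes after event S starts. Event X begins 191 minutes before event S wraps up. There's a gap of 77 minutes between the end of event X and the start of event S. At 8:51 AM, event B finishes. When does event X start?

Event R ends at 8:51 AM + 601 min = 6:52 PM.
Event X ends at 6:52 PM − 437 min = 11:35 AM.
Event S starts at 11:35 AM + 77 min = 12:52 PM.
Event Z ends at 12:52 PM + 155 min = 3:27 PM.
Event S ends at 3:27 PM − 95 min = 1:52 PM.
Event X starts at 1:52 PM − 191 min = 10:41 AM.

10:41 AM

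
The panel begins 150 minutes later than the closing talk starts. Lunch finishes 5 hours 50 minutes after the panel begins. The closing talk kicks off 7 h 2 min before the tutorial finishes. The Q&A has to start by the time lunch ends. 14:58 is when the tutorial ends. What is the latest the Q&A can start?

16:16

The closing talk starts at 14:58 − 422 min = 07:56.
The panel starts at 07:56 + 150 min = 10:26.
Lunch ends at 10:26 + 350 min = 16:16.
The Q&A is bounded by lunch, so the latest it can start is 16:16.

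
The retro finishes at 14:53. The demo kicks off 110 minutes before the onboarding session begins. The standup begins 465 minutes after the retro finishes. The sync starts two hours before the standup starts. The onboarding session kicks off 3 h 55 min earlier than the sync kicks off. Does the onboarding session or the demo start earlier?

the demo

The standup starts at 14:53 + 465 min = 22:38.
The sync starts at 22:38 − 120 min = 20:38.
The onboarding session starts at 20:38 − 235 min = 16:43.
The demo starts at 16:43 − 110 min = 14:53.
The onboarding session starts at 16:43 and the demo starts at 14:53, so the demo is first.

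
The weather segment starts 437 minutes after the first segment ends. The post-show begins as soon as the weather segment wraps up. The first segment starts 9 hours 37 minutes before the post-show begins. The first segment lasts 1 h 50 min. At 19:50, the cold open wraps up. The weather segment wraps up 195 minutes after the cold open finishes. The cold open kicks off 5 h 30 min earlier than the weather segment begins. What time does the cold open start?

17:05

The weather segment ends at 19:50 + 195 min = 23:05.
So the post-show starts at 23:05.
The first segment starts at 23:05 − 577 min = 13:28.
The first segment ends at 13:28 + 110 min = 15:18.
The weather segment starts at 15:18 + 437 min = 22:35.
The cold open starts at 22:35 − 330 min = 17:05.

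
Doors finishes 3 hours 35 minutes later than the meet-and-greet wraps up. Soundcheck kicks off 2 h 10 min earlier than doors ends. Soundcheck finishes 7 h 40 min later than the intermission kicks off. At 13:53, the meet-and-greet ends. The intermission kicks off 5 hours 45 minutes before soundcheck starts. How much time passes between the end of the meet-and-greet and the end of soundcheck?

Doors ends at 13:53 + 215 min = 17:28.
Soundcheck starts at 17:28 − 130 min = 15:18.
The intermission starts at 15:18 − 345 min = 09:33.
Soundcheck ends at 09:33 + 460 min = 17:13.
From 13:53 to 17:13 is 3 h 20 min.

3 h 20 min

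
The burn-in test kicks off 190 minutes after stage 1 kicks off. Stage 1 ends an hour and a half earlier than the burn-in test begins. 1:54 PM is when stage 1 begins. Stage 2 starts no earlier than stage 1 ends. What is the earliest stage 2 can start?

The burn-in test starts at 1:54 PM + 190 min = 5:04 PM.
Stage 1 ends at 5:04 PM − 90 min = 3:34 PM.
Stage 2 is bounded by stage 1, so the earliest it can start is 3:34 PM.

3:34 PM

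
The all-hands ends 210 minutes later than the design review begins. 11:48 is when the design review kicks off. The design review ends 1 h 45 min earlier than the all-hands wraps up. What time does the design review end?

The all-hands ends at 11:48 + 210 min = 15:18.
The design review ends at 15:18 − 105 min = 13:33.

13:33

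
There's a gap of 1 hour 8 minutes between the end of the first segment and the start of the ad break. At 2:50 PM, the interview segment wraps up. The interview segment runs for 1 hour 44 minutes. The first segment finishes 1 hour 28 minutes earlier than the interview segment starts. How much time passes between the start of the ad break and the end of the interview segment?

The interview segment starts at 2:50 PM − 104 min = 1:06 PM.
The first segment ends at 1:06 PM − 88 min = 11:38 AM.
The ad break starts at 11:38 AM + 68 min = 12:46 PM.
From 12:46 PM to 2:50 PM is 124 minutes.

124 minutes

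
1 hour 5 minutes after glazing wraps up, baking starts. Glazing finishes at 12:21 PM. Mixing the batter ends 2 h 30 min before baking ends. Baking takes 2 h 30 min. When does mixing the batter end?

1:26 PM

Baking starts at 12:21 PM + 65 min = 1:26 PM.
Baking ends at 1:26 PM + 150 min = 3:56 PM.
Mixing the batter ends at 3:56 PM − 150 min = 1:26 PM.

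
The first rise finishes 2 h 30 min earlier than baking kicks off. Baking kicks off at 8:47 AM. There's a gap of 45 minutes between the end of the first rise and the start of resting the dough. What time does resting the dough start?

7:02 AM

The first rise ends at 8:47 AM − 150 min = 6:17 AM.
Resting the dough starts at 6:17 AM + 45 min = 7:02 AM.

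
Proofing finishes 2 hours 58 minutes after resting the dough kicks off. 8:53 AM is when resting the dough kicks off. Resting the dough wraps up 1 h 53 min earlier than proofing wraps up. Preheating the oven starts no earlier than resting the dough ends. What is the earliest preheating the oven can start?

9:58 AM

Proofing ends at 8:53 AM + 178 min = 11:51 AM.
Resting the dough ends at 11:51 AM − 113 min = 9:58 AM.
Preheating the oven is bounded by resting the dough, so the earliest it can start is 9:58 AM.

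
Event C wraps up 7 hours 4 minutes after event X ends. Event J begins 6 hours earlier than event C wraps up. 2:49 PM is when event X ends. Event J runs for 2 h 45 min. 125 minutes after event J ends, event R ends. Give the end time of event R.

8:43 PM

Event C ends at 2:49 PM + 424 min = 9:53 PM.
Event J starts at 9:53 PM − 360 min = 3:53 PM.
Event J ends at 3:53 PM + 165 min = 6:38 PM.
Event R ends at 6:38 PM + 125 min = 8:43 PM.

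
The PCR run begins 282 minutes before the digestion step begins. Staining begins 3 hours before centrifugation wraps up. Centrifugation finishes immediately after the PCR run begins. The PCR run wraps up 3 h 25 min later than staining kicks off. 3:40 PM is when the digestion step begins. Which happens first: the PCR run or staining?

staining

The PCR run starts at 3:40 PM − 282 min = 10:58 AM.
So centrifugation ends at 10:58 AM.
Staining starts at 10:58 AM − 180 min = 7:58 AM.
The PCR run starts at 10:58 AM and staining starts at 7:58 AM, so staining is first.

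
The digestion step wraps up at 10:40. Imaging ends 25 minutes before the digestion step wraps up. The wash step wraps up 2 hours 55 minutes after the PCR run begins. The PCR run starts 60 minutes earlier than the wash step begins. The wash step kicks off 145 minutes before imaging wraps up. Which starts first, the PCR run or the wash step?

the PCR run

Imaging ends at 10:40 − 25 min = 10:15.
The wash step starts at 10:15 − 145 min = 07:50.
The PCR run starts at 07:50 − 60 min = 06:50.
The PCR run starts at 06:50 and the wash step starts at 07:50, so the PCR run is first.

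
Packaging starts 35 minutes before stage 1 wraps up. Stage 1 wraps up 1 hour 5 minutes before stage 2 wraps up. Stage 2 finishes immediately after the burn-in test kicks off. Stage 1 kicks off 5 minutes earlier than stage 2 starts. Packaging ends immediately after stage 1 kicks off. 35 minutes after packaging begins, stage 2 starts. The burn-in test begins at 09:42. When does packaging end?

Stage 2 ends at 09:42.
Stage 1 ends at 09:42 − 65 min = 08:37.
Packaging starts at 08:37 − 35 min = 08:02.
Stage 2 starts at 08:02 + 35 min = 08:37.
Stage 1 starts at 08:37 − 5 min = 08:32.
So packaging ends at 08:32.

08:32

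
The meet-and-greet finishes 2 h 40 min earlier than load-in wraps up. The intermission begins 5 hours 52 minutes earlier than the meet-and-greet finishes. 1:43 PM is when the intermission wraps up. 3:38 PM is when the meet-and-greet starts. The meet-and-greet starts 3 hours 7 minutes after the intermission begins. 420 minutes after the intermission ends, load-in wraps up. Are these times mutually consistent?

No

Load-in ends at 1:43 PM + 420 min = 8:43 PM.
The meet-and-greet ends at 8:43 PM − 160 min = 6:03 PM.
The intermission starts at 6:03 PM − 352 min = 12:11 PM.
The meet-and-greet starts at 12:11 PM + 187 min = 3:18 PM.
But the meet-and-greet is also said to start at 3:38 PM — a 20-minute conflict.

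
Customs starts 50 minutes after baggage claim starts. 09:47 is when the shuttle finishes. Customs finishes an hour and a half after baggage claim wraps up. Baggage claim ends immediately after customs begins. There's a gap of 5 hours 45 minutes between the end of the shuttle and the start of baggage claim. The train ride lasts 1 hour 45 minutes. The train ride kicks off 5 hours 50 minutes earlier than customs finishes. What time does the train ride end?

13:47

Baggage claim starts at 09:47 + 345 min = 15:32.
Customs starts at 15:32 + 50 min = 16:22.
So baggage claim ends at 16:22.
Customs ends at 16:22 + 90 min = 17:52.
The train ride starts at 17:52 − 350 min = 12:02.
The train ride ends at 12:02 + 105 min = 13:47.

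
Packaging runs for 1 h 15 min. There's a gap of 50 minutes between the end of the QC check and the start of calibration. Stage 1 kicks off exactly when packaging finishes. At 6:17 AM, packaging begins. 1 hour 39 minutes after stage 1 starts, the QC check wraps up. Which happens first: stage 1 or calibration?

Packaging ends at 6:17 AM + 75 min = 7:32 AM.
So stage 1 starts at 7:32 AM.
The QC check ends at 7:32 AM + 99 min = 9:11 AM.
Calibration starts at 9:11 AM + 50 min = 10:01 AM.
Stage 1 starts at 7:32 AM and calibration starts at 10:01 AM, so stage 1 is first.

stage 1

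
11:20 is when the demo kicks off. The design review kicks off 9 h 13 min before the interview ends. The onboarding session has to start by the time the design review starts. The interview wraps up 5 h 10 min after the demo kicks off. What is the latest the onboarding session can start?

The interview ends at 11:20 + 310 min = 16:30.
The design review starts at 16:30 − 553 min = 07:17.
The onboarding session is bounded by the design review, so the latest it can start is 07:17.

07:17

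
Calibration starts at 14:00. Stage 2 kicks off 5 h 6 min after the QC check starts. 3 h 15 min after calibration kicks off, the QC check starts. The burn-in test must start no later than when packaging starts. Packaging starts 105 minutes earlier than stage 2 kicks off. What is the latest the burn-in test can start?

The QC check starts at 14:00 + 195 min = 17:15.
Stage 2 starts at 17:15 + 306 min = 22:21.
Packaging starts at 22:21 − 105 min = 20:36.
The burn-in test is bounded by packaging, so the latest it can start is 20:36.

20:36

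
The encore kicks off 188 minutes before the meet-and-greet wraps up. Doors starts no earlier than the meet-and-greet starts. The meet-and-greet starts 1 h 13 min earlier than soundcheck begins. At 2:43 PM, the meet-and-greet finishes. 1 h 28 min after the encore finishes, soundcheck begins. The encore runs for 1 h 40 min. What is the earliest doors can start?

The encore starts at 2:43 PM − 188 min = 11:35 AM.
The encore ends at 11:35 AM + 100 min = 1:15 PM.
Soundcheck starts at 1:15 PM + 88 min = 2:43 PM.
The meet-and-greet starts at 2:43 PM − 73 min = 1:30 PM.
Doors is bounded by the meet-and-greet, so the earliest it can start is 1:30 PM.

1:30 PM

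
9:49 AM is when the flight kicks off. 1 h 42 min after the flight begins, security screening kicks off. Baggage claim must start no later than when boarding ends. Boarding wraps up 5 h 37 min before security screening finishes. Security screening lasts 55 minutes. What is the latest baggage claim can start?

6:49 AM

Security screening starts at 9:49 AM + 102 min = 11:31 AM.
Security screening ends at 11:31 AM + 55 min = 12:26 PM.
Boarding ends at 12:26 PM − 337 min = 6:49 AM.
Baggage claim is bounded by boarding, so the latest it can start is 6:49 AM.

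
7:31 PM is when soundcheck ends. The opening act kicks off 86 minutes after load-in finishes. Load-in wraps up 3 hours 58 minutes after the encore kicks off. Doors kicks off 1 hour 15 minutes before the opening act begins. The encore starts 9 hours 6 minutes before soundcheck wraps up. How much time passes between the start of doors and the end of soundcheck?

297 minutes

The encore starts at 7:31 PM − 546 min = 10:25 AM.
Load-in ends at 10:25 AM + 238 min = 2:23 PM.
The opening act starts at 2:23 PM + 86 min = 3:49 PM.
Doors starts at 3:49 PM − 75 min = 2:34 PM.
From 2:34 PM to 7:31 PM is 297 minutes.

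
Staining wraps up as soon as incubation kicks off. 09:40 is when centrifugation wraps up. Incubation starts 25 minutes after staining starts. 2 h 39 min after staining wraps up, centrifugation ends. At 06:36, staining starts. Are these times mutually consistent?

Incubation starts at 06:36 + 25 min = 07:01.
So staining ends at 07:01.
Centrifugation ends at 07:01 + 159 min = 09:40.
That matches the stated 09:40, so the schedule is consistent.

Yes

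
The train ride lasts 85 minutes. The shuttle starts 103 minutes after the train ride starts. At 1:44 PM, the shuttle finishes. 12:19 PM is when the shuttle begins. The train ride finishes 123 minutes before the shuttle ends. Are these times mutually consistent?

No

The train ride ends at 1:44 PM − 123 min = 11:41 AM.
The train ride starts at 11:41 AM − 85 min = 10:16 AM.
The shuttle starts at 10:16 AM + 103 min = 11:59 AM.
But the shuttle is also said to start at 12:19 PM — a 20-minute conflict.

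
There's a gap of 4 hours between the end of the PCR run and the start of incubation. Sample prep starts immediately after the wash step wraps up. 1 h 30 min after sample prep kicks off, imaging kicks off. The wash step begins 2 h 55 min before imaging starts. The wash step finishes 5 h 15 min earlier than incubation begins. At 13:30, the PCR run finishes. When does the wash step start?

Incubation starts at 13:30 + 240 min = 17:30.
The wash step ends at 17:30 − 315 min = 12:15.
So sample prep starts at 12:15.
Imaging starts at 12:15 + 90 min = 13:45.
The wash step starts at 13:45 − 175 min = 10:50.

10:50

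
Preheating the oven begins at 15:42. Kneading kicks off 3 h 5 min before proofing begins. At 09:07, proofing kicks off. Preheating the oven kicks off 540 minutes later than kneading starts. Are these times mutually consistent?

Kneading starts at 09:07 − 185 min = 06:02.
Preheating the oven starts at 06:02 + 540 min = 15:02.
But preheating the oven is also said to start at 15:42 — a 40-minute conflict.

No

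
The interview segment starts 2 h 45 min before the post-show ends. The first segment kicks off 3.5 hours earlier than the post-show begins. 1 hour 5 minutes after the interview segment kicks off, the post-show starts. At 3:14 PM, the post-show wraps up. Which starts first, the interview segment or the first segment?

The interview segment starts at 3:14 PM − 165 min = 12:29 PM.
The post-show starts at 12:29 PM + 65 min = 1:34 PM.
The first segment starts at 1:34 PM − 210 min = 10:04 AM.
The interview segment starts at 12:29 PM and the first segment starts at 10:04 AM, so the first segment is first.

the first segment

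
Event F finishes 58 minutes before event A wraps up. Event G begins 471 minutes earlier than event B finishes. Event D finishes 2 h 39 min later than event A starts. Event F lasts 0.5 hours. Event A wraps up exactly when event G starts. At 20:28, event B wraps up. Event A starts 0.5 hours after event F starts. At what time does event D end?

14:18

Event G starts at 20:28 − 471 min = 12:37.
So event A ends at 12:37.
Event F ends at 12:37 − 58 min = 11:39.
Event F starts at 11:39 − 30 min = 11:09.
Event A starts at 11:09 + 30 min = 11:39.
Event D ends at 11:39 + 159 min = 14:18.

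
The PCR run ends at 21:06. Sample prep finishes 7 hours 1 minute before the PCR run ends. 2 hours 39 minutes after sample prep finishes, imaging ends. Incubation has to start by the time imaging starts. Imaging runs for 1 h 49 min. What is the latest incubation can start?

14:55

Sample prep ends at 21:06 − 421 min = 14:05.
Imaging ends at 14:05 + 159 min = 16:44.
Imaging starts at 16:44 − 109 min = 14:55.
Incubation is bounded by imaging, so the latest it can start is 14:55.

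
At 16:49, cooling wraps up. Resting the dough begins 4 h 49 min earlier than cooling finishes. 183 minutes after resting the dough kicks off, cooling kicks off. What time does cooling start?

Resting the dough starts at 16:49 − 289 min = 12:00.
Cooling starts at 12:00 + 183 min = 15:03.

15:03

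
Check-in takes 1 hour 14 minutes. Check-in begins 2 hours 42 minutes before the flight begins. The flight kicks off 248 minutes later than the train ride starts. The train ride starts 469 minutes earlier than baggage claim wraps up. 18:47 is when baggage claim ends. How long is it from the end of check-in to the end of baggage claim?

5 hours 9 minutes

The train ride starts at 18:47 − 469 min = 10:58.
The flight starts at 10:58 + 248 min = 15:06.
Check-in starts at 15:06 − 162 min = 12:24.
Check-in ends at 12:24 + 74 min = 13:38.
From 13:38 to 18:47 is 5 hours 9 minutes.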